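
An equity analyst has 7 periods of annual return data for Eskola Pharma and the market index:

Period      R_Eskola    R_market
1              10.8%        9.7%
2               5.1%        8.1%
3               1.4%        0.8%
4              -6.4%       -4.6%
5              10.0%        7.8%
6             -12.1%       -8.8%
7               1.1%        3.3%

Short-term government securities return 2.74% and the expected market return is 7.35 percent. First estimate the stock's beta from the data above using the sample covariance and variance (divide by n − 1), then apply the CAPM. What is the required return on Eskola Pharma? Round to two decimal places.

Mean R_i = (10.8 + 5.1 + 1.4 − 6.4 + 10.0 − 12.1 + 1.1) / 7 = 1.4143%
Mean R_m = (9.7 + 8.1 + 0.8 − 4.6 + 7.8 − 8.8 + 3.3) / 7 = 2.3286%
Σ(R_i − R̄_i)(R_m − R̄_m) = 341.6871  ⇒  Cov = 341.6871 / 6 = 56.9479
Σ(R_m − R̄_m)² = 292.7143  ⇒  Var(R_m) = 292.7143 / 6 = 48.7857
β = Cov / Var(R_m) = 56.9479 / 48.7857 = 1.1673
MRP = 7.35% − 2.74% = 4.61%
E(R) = R_f + β × MRP = 2.74% + 1.1673 × 4.61% = 8.12%

8.12%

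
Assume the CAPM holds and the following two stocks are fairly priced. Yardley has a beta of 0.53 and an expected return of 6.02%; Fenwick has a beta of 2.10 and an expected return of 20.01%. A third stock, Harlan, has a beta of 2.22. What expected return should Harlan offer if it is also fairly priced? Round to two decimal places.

MRP (SML slope) = (20.01% − 6.02%) / (2.10 − 0.53) = 13.99% / 1.57 = 8.9108%
R_f (intercept) = 6.02% − 0.53 × 8.9108% = 1.2973%
E(R_Harlan) = R_f + β × MRP = 1.2973% + 2.22 × 8.9108% = 21.08%

21.08%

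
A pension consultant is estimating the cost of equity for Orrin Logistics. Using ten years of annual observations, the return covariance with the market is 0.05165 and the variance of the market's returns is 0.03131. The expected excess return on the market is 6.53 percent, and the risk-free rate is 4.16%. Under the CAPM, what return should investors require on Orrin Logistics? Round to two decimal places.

14.93%

β = Cov(R_i, R_m) / Var(R_m) = 0.05165 / 0.03131 = 1.6496
E(R) = R_f + β × MRP = 4.16% + 1.6496 × 6.53% = 14.93%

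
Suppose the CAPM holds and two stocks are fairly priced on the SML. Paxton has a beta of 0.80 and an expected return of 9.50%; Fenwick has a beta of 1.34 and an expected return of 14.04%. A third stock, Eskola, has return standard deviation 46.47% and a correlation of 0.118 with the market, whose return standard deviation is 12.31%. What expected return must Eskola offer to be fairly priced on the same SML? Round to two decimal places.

MRP = (14.04% − 9.50%) / (1.34 − 0.80) = 8.4074%
R_f = 9.50% − 0.80 × 8.4074% = 2.7741%
β_Eskola = ρ·σ_i/σ_m = 0.118 × 46.47 / 12.31 = 0.4454
E(R_Eskola) = R_f + β × MRP = 2.7741% + 0.4454 × 8.4074% = 6.52%

6.52%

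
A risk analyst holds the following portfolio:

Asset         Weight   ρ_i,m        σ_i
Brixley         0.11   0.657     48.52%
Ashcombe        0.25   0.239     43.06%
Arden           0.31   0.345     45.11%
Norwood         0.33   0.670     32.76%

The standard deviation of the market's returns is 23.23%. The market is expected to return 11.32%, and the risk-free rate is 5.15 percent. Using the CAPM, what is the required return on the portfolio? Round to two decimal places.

9.97%

β_Brixley = 0.657 × 48.52% / 23.23% = 1.3723
β_Ashcombe = 0.239 × 43.06% / 23.23% = 0.4430
β_Arden = 0.345 × 45.11% / 23.23% = 0.6700
β_Norwood = 0.670 × 32.76% / 23.23% = 0.9449
β_P = Σ w_i β_i = 0.11×1.3723 + 0.25×0.4430 + 0.31×0.6700 + 0.33×0.9449 = 0.7812
MRP = 11.32% − 5.15% = 6.17%
E(R_P) = R_f + β_P × MRP = 5.15% + 0.7812 × 6.17% = 9.97%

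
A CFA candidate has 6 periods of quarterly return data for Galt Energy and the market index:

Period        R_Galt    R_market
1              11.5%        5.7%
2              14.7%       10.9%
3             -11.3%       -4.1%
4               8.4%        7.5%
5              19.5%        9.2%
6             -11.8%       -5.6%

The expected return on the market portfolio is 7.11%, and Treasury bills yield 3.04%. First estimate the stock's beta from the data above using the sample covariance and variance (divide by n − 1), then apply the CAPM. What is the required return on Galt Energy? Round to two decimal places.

10.58%

Mean R_i = (11.5 + 14.7 − 11.3 + 8.4 + 19.5 − 11.8) / 6 = 5.1667%
Mean R_m = (5.7 + 10.9 − 4.1 + 7.5 + 9.2 − 5.6) / 6 = 3.9333%
Σ(R_i − R̄_i)(R_m − R̄_m) = 458.6567  ⇒  Cov = 458.6567 / 5 = 91.7313
Σ(R_m − R̄_m)² = 247.5333  ⇒  Var(R_m) = 247.5333 / 5 = 49.5067
β = Cov / Var(R_m) = 91.7313 / 49.5067 = 1.8529
MRP = 7.11% − 3.04% = 4.07%
E(R) = R_f + β × MRP = 3.04% + 1.8529 × 4.07% = 10.58%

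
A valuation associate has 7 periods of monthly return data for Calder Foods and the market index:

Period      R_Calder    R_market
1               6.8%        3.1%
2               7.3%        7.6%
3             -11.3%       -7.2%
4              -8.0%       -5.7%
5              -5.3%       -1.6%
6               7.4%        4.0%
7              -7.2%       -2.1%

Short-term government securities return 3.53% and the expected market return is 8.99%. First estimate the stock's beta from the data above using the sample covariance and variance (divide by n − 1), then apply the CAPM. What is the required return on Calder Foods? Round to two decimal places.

11.49%

Mean R_i = (6.8 + 7.3 − 11.3 − 8.0 − 5.3 + 7.4 − 7.2) / 7 = -1.4714%
Mean R_m = (3.1 + 7.6 − 7.2 − 5.7 − 1.6 + 4.0 − 2.1) / 7 = -0.2714%
Σ(R_i − R̄_i)(R_m − R̄_m) = 253.9243  ⇒  Cov = 253.9243 / 6 = 42.3207
Σ(R_m − R̄_m)² = 174.1543  ⇒  Var(R_m) = 174.1543 / 6 = 29.0257
β = Cov / Var(R_m) = 42.3207 / 29.0257 = 1.4580
MRP = 8.99% − 3.53% = 5.46%
E(R) = R_f + β × MRP = 3.53% + 1.4580 × 5.46% = 11.49%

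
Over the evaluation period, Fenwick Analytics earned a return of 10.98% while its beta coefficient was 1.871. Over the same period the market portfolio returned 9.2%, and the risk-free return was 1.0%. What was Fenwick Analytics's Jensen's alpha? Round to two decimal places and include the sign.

Market excess return = 9.2% − 1.0% = 8.20%
CAPM benchmark = R_f + β(R_m − R_f) = 1.0% + 1.871 × 8.2% = 16.3422%
α = actual − benchmark = 10.98% − 16.3422% = -5.36%

-5.36%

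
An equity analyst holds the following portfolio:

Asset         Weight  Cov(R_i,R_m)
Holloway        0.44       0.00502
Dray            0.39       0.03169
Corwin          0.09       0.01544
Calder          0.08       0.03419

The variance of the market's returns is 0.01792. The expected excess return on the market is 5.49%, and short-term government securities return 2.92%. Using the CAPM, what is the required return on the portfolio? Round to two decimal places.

8.65%

β_Holloway = 0.00502 / 0.01792 = 0.2801
β_Dray = 0.03169 / 0.01792 = 1.7684
β_Corwin = 0.01544 / 0.01792 = 0.8616
β_Calder = 0.03419 / 0.01792 = 1.9079
β_P = Σ w_i β_i = 0.44×0.2801 + 0.39×1.7684 + 0.09×0.8616 + 0.08×1.9079 = 1.0431
E(R_P) = R_f + β_P × MRP = 2.92% + 1.0431 × 5.49% = 8.65%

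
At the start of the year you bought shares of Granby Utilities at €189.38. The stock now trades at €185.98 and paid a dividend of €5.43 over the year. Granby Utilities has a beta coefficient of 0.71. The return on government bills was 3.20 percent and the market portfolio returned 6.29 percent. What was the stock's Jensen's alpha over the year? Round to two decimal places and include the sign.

-4.32%

Realised HPR = (P1 + D1 − P0) / P0 = (185.98 + 5.43 − 189.38) / 189.38 = 2.03 / 189.38 = 1.0719%
MRP = 6.29% − 3.20% = 3.09%
CAPM required = R_f + β·MRP = 3.20% + 0.71 × 3.09% = 5.3939%
α = realised − required = 1.0719% − 5.3939% = -4.32%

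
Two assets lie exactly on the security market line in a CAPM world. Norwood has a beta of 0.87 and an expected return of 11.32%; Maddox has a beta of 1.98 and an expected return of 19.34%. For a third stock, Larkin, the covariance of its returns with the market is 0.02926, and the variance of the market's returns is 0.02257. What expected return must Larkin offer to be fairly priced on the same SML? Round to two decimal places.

MRP = (19.34% − 11.32%) / (1.98 − 0.87) = 7.2252%
R_f = 11.32% − 0.87 × 7.2252% = 5.0341%
β_Larkin = Cov / Var(R_m) = 0.02926 / 0.02257 = 1.2964
E(R_Larkin) = R_f + β × MRP = 5.0341% + 1.2964 × 7.2252% = 14.40%

14.40%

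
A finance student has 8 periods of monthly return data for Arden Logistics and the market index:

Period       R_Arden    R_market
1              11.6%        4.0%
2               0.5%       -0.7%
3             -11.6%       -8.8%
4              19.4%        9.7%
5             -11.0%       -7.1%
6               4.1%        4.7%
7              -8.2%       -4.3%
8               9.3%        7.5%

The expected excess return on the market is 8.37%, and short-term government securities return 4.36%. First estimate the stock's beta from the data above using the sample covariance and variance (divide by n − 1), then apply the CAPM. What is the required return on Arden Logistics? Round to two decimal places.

Mean R_i = (11.6 + 0.5 − 11.6 + 19.4 − 11.0 + 4.1 − 8.2 + 9.3) / 8 = 1.7625%
Mean R_m = (4.0 − 0.7 − 8.8 + 9.7 − 7.1 + 4.7 − 4.3 + 7.5) / 8 = 0.6250%
Σ(R_i − R̄_i)(R_m − R̄_m) = 529.8775  ⇒  Cov = 529.8775 / 7 = 75.6968
Σ(R_m − R̄_m)² = 332.1350  ⇒  Var(R_m) = 332.1350 / 7 = 47.4479
β = Cov / Var(R_m) = 75.6968 / 47.4479 = 1.5954
E(R) = R_f + β × MRP = 4.36% + 1.5954 × 8.37% = 17.71%

17.71%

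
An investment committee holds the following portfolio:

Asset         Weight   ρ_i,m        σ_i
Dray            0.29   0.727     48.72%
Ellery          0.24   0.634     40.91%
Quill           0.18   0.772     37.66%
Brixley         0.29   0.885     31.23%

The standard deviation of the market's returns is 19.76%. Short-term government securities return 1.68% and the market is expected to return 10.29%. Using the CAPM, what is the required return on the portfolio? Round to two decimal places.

β_Dray = 0.727 × 48.72% / 19.76% = 1.7925
β_Ellery = 0.634 × 40.91% / 19.76% = 1.3126
β_Quill = 0.772 × 37.66% / 19.76% = 1.4713
β_Brixley = 0.885 × 31.23% / 19.76% = 1.3987
β_P = Σ w_i β_i = 0.29×1.7925 + 0.24×1.3126 + 0.18×1.4713 + 0.29×1.3987 = 1.5053
MRP = 10.29% − 1.68% = 8.61%
E(R_P) = R_f + β_P × MRP = 1.68% + 1.5053 × 8.61% = 14.64%

14.64%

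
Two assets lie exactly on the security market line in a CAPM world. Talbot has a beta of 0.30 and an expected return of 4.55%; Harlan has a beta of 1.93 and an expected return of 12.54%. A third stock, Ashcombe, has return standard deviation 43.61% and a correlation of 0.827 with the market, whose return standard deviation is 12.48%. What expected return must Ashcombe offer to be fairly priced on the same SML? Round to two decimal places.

MRP = (12.54% − 4.55%) / (1.93 − 0.30) = 4.9018%
R_f = 4.55% − 0.30 × 4.9018% = 3.0795%
β_Ashcombe = ρ·σ_i/σ_m = 0.827 × 43.61 / 12.48 = 2.8899
E(R_Ashcombe) = R_f + β × MRP = 3.0795% + 2.8899 × 4.9018% = 17.25%

17.25%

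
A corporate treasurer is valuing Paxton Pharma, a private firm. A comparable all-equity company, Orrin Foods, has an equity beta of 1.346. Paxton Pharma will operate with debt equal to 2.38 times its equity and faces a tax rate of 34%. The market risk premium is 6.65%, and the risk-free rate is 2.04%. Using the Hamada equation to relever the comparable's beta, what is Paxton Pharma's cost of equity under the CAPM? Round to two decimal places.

β_L = β_U × [1 + (1 − t)(D/E)] = 1.346 × [1 + (1 − 0.34) × 2.38]
    = 1.346 × [1 + 0.66 × 2.38] = 1.346 × 2.5708 = 3.4603
E(R) = R_f + β_L × MRP = 2.04% + 3.4603 × 6.65% = 25.05%

25.05%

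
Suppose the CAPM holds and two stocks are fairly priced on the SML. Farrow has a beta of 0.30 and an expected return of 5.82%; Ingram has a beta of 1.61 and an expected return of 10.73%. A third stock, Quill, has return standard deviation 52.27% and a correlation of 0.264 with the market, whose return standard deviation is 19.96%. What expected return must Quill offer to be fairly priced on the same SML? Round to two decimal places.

7.29%

MRP = (10.73% − 5.82%) / (1.61 − 0.30) = 3.7481%
R_f = 5.82% − 0.30 × 3.7481% = 4.6956%
β_Quill = ρ·σ_i/σ_m = 0.264 × 52.27 / 19.96 = 0.6913
E(R_Quill) = R_f + β × MRP = 4.6956% + 0.6913 × 3.7481% = 7.29%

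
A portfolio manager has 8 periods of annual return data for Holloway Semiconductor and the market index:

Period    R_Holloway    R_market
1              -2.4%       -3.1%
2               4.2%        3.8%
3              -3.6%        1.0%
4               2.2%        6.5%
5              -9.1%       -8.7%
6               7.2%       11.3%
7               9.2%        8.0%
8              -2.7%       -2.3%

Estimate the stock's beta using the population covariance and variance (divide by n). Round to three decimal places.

Mean R_i = (-2.4 + 4.2 − 3.6 + 2.2 − 9.1 + 7.2 + 9.2 − 2.7) / 8 = 0.6250%
Mean R_m = (-3.1 + 3.8 + 1.0 + 6.5 − 8.7 + 11.3 + 8.0 − 2.3) / 8 = 2.0625%
Σ(R_i − R̄_i)(R_m − R̄_m) = 264.1275  ⇒  Cov = 264.1275 / 8 = 33.0159
Σ(R_m − R̄_m)² = 305.9388  ⇒  Var(R_m) = 305.9388 / 8 = 38.2424
β = Cov / Var(R_m) = 33.0159 / 38.2424 = 0.8633

0.863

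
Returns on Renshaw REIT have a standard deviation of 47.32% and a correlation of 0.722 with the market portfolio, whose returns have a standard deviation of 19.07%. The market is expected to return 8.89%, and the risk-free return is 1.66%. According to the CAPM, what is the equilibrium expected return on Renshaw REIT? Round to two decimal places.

β = ρ × σ_i / σ_m = 0.722 × 47.32% / 19.07% = 1.7916
MRP = 8.89% − 1.66% = 7.23%
E(R) = 1.66% + 1.7916 × 7.23% = 14.61%

14.61%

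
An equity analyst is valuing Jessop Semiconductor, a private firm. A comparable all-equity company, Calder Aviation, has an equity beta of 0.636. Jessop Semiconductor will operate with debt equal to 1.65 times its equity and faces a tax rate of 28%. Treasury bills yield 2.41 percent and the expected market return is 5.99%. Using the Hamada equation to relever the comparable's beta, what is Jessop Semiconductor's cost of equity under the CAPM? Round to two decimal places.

7.39%

β_L = β_U × [1 + (1 − t)(D/E)] = 0.636 × [1 + (1 − 0.28) × 1.65]
    = 0.636 × [1 + 0.72 × 1.65] = 0.636 × 2.1880 = 1.3916
MRP = 5.99% − 2.41% = 3.58%
E(R) = R_f + β_L × MRP = 2.41% + 1.3916 × 3.58% = 7.39%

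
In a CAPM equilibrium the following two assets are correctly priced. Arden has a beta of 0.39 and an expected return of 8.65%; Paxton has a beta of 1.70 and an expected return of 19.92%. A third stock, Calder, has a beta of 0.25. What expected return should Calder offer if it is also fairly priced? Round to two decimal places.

7.45%

MRP (SML slope) = (19.92% − 8.65%) / (1.70 − 0.39) = 11.27% / 1.31 = 8.6031%
R_f (intercept) = 8.65% − 0.39 × 8.6031% = 5.2948%
E(R_Calder) = R_f + β × MRP = 5.2948% + 0.25 × 8.6031% = 7.45%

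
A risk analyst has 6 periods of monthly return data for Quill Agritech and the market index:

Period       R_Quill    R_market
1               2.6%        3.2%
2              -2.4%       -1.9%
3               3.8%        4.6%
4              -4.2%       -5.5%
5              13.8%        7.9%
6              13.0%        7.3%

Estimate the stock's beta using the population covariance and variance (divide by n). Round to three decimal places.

1.341

Mean R_i = (2.6 − 2.4 + 3.8 − 4.2 + 13.8 + 13.0) / 6 = 4.4333%
Mean R_m = (3.2 − 1.9 + 4.6 − 5.5 + 7.9 + 7.3) / 6 = 2.6000%
Σ(R_i − R̄_i)(R_m − R̄_m) = 188.2200  ⇒  Cov = 188.2200 / 6 = 31.3700
Σ(R_m − R̄_m)² = 140.4000  ⇒  Var(R_m) = 140.4000 / 6 = 23.4000
β = Cov / Var(R_m) = 31.3700 / 23.4000 = 1.3406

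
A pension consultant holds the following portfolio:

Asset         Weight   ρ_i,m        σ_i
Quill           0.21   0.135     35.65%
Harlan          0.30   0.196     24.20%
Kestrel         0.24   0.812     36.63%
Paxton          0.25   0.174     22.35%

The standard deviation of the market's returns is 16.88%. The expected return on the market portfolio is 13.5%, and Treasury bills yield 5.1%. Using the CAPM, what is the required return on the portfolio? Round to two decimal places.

β_Quill = 0.135 × 35.65% / 16.88% = 0.2851
β_Harlan = 0.196 × 24.20% / 16.88% = 0.2810
β_Kestrel = 0.812 × 36.63% / 16.88% = 1.7621
β_Paxton = 0.174 × 22.35% / 16.88% = 0.2304
β_P = Σ w_i β_i = 0.21×0.2851 + 0.30×0.2810 + 0.24×1.7621 + 0.25×0.2304 = 0.6247
MRP = 13.5% − 5.1% = 8.40%
E(R_P) = R_f + β_P × MRP = 5.1% + 0.6247 × 8.4% = 10.35%

10.35%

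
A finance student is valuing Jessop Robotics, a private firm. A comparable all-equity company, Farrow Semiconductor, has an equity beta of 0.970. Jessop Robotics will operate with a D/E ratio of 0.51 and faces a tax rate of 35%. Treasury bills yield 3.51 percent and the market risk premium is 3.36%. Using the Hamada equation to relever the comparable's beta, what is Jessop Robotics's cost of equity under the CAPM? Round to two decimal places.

7.85%

β_L = β_U × [1 + (1 − t)(D/E)] = 0.970 × [1 + (1 − 0.35) × 0.51]
    = 0.970 × [1 + 0.65 × 0.51] = 0.970 × 1.3315 = 1.2916
E(R) = R_f + β_L × MRP = 3.51% + 1.2916 × 3.36% = 7.85%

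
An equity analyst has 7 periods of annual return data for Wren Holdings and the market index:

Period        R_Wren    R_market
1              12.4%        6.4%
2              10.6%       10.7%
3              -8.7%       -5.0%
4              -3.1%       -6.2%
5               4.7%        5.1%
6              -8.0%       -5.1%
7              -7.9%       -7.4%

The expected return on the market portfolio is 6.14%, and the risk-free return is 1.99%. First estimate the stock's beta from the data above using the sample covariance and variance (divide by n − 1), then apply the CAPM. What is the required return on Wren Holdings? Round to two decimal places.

Mean R_i = (12.4 + 10.6 − 8.7 − 3.1 + 4.7 − 8.0 − 7.9) / 7 = 0.0000%
Mean R_m = (6.4 + 10.7 − 5.0 − 6.2 + 5.1 − 5.1 − 7.4) / 7 = -0.2143%
Σ(R_i − R̄_i)(R_m − R̄_m) = 378.7300  ⇒  Cov = 378.7300 / 6 = 63.1217
Σ(R_m − R̄_m)² = 325.3486  ⇒  Var(R_m) = 325.3486 / 6 = 54.2248
β = Cov / Var(R_m) = 63.1217 / 54.2248 = 1.1641
MRP = 6.14% − 1.99% = 4.15%
E(R) = R_f + β × MRP = 1.99% + 1.1641 × 4.15% = 6.82%

6.82%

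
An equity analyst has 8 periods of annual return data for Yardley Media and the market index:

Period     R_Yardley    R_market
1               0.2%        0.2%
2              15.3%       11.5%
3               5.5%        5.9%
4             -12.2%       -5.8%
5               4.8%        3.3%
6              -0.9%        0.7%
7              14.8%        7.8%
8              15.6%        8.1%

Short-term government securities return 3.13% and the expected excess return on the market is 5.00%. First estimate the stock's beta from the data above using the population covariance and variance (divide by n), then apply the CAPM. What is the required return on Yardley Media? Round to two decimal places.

11.71%

Mean R_i = (0.2 + 15.3 + 5.5 − 12.2 + 4.8 − 0.9 + 14.8 + 15.6) / 8 = 5.3875%
Mean R_m = (0.2 + 11.5 + 5.9 − 5.8 + 3.3 + 0.7 + 7.8 + 8.1) / 8 = 3.9625%
Σ(R_i − R̄_i)(R_m − R̄_m) = 365.4263  ⇒  Cov = 365.4263 / 8 = 45.6783
Σ(R_m − R̄_m)² = 212.9588  ⇒  Var(R_m) = 212.9588 / 8 = 26.6199
β = Cov / Var(R_m) = 45.6783 / 26.6199 = 1.7159
E(R) = R_f + β × MRP = 3.13% + 1.7159 × 5.00% = 11.71%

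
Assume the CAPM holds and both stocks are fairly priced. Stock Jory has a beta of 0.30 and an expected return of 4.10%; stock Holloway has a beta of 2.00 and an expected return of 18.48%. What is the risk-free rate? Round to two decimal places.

Both satisfy E(R) = R_f + β·MRP, so the slope of the SML is
MRP = (18.48% − 4.10%) / (2.00 − 0.30) = 14.38% / 1.70 = 8.4588%
R_f = E(R_Jory) − β_Jory·MRP = 4.10% − 0.30 × 8.4588% = 1.5624%

1.56%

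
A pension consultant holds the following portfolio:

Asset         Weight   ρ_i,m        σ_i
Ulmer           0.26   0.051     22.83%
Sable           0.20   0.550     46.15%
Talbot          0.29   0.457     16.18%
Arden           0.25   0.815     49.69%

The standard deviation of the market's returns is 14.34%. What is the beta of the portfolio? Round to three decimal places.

β_Ulmer = 0.051 × 22.83% / 14.34% = 0.0812
β_Sable = 0.550 × 46.15% / 14.34% = 1.7700
β_Talbot = 0.457 × 16.18% / 14.34% = 0.5156
β_Arden = 0.815 × 49.69% / 14.34% = 2.8241
β_P = Σ w_i β_i = 0.26×0.0812 + 0.20×1.7700 + 0.29×0.5156 + 0.25×2.8241 = 1.2307

1.231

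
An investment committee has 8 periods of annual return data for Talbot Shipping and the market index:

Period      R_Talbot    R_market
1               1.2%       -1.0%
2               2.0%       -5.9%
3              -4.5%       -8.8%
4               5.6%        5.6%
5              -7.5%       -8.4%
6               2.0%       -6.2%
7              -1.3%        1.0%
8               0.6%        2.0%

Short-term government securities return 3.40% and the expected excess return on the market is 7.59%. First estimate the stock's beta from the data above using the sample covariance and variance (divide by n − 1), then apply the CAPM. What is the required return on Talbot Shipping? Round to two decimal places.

7.33%

Mean R_i = (1.2 + 2.0 − 4.5 + 5.6 − 7.5 + 2.0 − 1.3 + 0.6) / 8 = -0.2375%
Mean R_m = (-1.0 − 5.9 − 8.8 + 5.6 − 8.4 − 6.2 + 1.0 + 2.0) / 8 = -2.7125%
Σ(R_i − R̄_i)(R_m − R̄_m) = 103.3063  ⇒  Cov = 103.3063 / 7 = 14.7580
Σ(R_m − R̄_m)² = 199.7488  ⇒  Var(R_m) = 199.7488 / 7 = 28.5355
β = Cov / Var(R_m) = 14.7580 / 28.5355 = 0.5172
E(R) = R_f + β × MRP = 3.40% + 0.5172 × 7.59% = 7.33%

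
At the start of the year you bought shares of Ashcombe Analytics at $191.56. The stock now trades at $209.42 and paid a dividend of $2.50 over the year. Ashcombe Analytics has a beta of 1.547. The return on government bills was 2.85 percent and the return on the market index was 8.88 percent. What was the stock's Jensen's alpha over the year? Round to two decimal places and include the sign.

Realised HPR = (P1 + D1 − P0) / P0 = (209.42 + 2.50 − 191.56) / 191.56 = 20.36 / 191.56 = 10.6285%
MRP = 8.88% − 2.85% = 6.03%
CAPM required = R_f + β·MRP = 2.85% + 1.547 × 6.03% = 12.17841%
α = realised − required = 10.6285% − 12.17841% = -1.55%

-1.55%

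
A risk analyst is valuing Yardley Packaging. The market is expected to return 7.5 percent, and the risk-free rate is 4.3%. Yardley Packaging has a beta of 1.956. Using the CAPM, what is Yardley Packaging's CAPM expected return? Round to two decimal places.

Market risk premium = E(R_m) − R_f = 7.5% − 4.3% = 3.20%
E(R) = R_f + β × MRP = 4.3% + 1.956 × 3.2% = 10.56%

10.56%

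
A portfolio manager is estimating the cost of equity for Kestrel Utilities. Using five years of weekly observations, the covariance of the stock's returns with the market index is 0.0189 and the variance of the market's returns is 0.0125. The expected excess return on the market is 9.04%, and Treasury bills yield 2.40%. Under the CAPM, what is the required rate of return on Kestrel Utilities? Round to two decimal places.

16.07%

β = Cov(R_i, R_m) / Var(R_m) = 0.0189 / 0.0125 = 1.5120
E(R) = R_f + β × MRP = 2.40% + 1.5120 × 9.04% = 16.07%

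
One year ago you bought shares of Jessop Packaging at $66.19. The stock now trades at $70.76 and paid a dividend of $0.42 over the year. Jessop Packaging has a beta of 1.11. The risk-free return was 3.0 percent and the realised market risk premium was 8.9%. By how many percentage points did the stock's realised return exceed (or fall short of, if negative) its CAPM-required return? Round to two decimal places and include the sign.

-5.34%

Realised HPR = (P1 + D1 − P0) / P0 = (70.76 + 0.42 − 66.19) / 66.19 = 4.99 / 66.19 = 7.5389%
CAPM required = R_f + β·MRP = 3.0% + 1.11 × 8.9% = 12.8790%
α = realised − required = 7.5389% − 12.8790% = -5.34%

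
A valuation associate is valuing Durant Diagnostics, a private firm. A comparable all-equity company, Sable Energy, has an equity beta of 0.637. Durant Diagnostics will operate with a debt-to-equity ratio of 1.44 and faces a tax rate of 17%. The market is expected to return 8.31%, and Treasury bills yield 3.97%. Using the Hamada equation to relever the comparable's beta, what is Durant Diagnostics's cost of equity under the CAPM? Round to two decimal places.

β_L = β_U × [1 + (1 − t)(D/E)] = 0.637 × [1 + (1 − 0.17) × 1.44]
    = 0.637 × [1 + 0.83 × 1.44] = 0.637 × 2.1952 = 1.3983
MRP = 8.31% − 3.97% = 4.34%
E(R) = R_f + β_L × MRP = 3.97% + 1.3983 × 4.34% = 10.04%

10.04%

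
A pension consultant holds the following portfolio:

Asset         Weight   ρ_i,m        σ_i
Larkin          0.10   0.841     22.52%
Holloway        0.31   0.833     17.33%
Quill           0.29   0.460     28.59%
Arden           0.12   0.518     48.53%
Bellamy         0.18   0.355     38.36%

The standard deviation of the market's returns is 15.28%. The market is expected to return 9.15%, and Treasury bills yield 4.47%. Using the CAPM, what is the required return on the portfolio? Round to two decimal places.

9.26%

β_Larkin = 0.841 × 22.52% / 15.28% = 1.2395
β_Holloway = 0.833 × 17.33% / 15.28% = 0.9448
β_Quill = 0.460 × 28.59% / 15.28% = 0.8607
β_Arden = 0.518 × 48.53% / 15.28% = 1.6452
β_Bellamy = 0.355 × 38.36% / 15.28% = 0.8912
β_P = Σ w_i β_i = 0.10×1.2395 + 0.31×0.9448 + 0.29×0.8607 + 0.12×1.6452 + 0.18×0.8912 = 1.0243
MRP = 9.15% − 4.47% = 4.68%
E(R_P) = R_f + β_P × MRP = 4.47% + 1.0243 × 4.68% = 9.26%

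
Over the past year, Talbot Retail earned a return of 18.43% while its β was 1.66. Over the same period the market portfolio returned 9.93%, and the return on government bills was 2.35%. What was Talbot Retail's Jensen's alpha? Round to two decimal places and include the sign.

+3.50%

Market excess return = 9.93% − 2.35% = 7.58%
CAPM benchmark = R_f + β(R_m − R_f) = 2.35% + 1.66 × 7.58% = 14.9328%
α = actual − benchmark = 18.43% − 14.9328% = +3.50%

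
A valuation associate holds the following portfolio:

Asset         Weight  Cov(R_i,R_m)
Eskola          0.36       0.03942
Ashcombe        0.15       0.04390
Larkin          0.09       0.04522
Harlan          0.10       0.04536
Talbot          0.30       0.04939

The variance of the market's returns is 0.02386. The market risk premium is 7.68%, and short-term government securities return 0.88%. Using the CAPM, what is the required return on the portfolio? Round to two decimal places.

β_Eskola = 0.03942 / 0.02386 = 1.6521
β_Ashcombe = 0.04390 / 0.02386 = 1.8399
β_Larkin = 0.04522 / 0.02386 = 1.8952
β_Harlan = 0.04536 / 0.02386 = 1.9011
β_Talbot = 0.04939 / 0.02386 = 2.0700
β_P = Σ w_i β_i = 0.36×1.6521 + 0.15×1.8399 + 0.09×1.8952 + 0.10×1.9011 + 0.30×2.0700 = 1.8524
E(R_P) = R_f + β_P × MRP = 0.88% + 1.8524 × 7.68% = 15.11%

15.11%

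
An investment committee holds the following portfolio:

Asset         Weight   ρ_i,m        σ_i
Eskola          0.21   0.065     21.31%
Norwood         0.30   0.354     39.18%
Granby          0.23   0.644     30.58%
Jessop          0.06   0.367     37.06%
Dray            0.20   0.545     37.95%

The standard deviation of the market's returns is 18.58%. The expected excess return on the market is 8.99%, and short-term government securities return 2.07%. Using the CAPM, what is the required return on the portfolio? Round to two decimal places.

8.81%

β_Eskola = 0.065 × 21.31% / 18.58% = 0.0746
β_Norwood = 0.354 × 39.18% / 18.58% = 0.7465
β_Granby = 0.644 × 30.58% / 18.58% = 1.0599
β_Jessop = 0.367 × 37.06% / 18.58% = 0.7320
β_Dray = 0.545 × 37.95% / 18.58% = 1.1132
β_P = Σ w_i β_i = 0.21×0.0746 + 0.30×0.7465 + 0.23×1.0599 + 0.06×0.7320 + 0.20×1.1132 = 0.7500
E(R_P) = R_f + β_P × MRP = 2.07% + 0.7500 × 8.99% = 8.81%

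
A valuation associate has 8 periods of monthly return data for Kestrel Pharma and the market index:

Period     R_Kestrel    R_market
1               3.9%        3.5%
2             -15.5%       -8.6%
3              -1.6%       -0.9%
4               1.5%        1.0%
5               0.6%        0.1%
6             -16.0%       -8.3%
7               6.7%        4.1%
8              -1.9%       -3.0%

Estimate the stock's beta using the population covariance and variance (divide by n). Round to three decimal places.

1.716

Mean R_i = (3.9 − 15.5 − 1.6 + 1.5 + 0.6 − 16.0 + 6.7 − 1.9) / 8 = -2.7875%
Mean R_m = (3.5 − 8.6 − 0.9 + 1.0 + 0.1 − 8.3 + 4.1 − 3.0) / 8 = -1.5125%
Σ(R_i − R̄_i)(R_m − R̄_m) = 282.1913  ⇒  Cov = 282.1913 / 8 = 35.2739
Σ(R_m − R̄_m)² = 164.4288  ⇒  Var(R_m) = 164.4288 / 8 = 20.5536
β = Cov / Var(R_m) = 35.2739 / 20.5536 = 1.7162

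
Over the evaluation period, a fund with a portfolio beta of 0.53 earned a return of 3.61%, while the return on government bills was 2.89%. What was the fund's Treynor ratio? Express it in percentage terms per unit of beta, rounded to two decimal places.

Treynor = (R_P − R_f) / β_P = (3.61% − 2.89%) / 0.5300 = 0.72% / 0.5300 = 1.36%

1.36%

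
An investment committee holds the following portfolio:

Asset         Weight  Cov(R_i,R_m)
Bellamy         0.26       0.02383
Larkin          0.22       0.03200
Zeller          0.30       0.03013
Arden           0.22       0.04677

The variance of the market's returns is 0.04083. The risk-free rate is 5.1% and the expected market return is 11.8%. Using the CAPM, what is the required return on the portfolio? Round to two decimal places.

10.44%

β_Bellamy = 0.02383 / 0.04083 = 0.5836
β_Larkin = 0.03200 / 0.04083 = 0.7837
β_Zeller = 0.03013 / 0.04083 = 0.7379
β_Arden = 0.04677 / 0.04083 = 1.1455
β_P = Σ w_i β_i = 0.26×0.5836 + 0.22×0.7837 + 0.30×0.7379 + 0.22×1.1455 = 0.7975
MRP = 11.8% − 5.1% = 6.70%
E(R_P) = R_f + β_P × MRP = 5.1% + 0.7975 × 6.7% = 10.44%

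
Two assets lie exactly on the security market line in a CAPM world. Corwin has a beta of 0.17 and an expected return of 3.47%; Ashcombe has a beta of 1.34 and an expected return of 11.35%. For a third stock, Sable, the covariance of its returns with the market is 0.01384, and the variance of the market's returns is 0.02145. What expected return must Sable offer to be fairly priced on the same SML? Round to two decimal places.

MRP = (11.35% − 3.47%) / (1.34 − 0.17) = 6.7350%
R_f = 3.47% − 0.17 × 6.7350% = 2.3251%
β_Sable = Cov / Var(R_m) = 0.01384 / 0.02145 = 0.6452
E(R_Sable) = R_f + β × MRP = 2.3251% + 0.6452 × 6.7350% = 6.67%

6.67%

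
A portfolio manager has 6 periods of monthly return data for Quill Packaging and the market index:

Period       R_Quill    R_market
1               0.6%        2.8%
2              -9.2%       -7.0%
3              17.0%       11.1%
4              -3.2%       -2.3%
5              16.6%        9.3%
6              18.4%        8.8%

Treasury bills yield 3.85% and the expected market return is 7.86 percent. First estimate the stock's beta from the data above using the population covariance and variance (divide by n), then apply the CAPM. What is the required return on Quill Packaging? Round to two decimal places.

Mean R_i = (0.6 − 9.2 + 17.0 − 3.2 + 16.6 + 18.4) / 6 = 6.7000%
Mean R_m = (2.8 − 7.0 + 11.1 − 2.3 + 9.3 + 8.8) / 6 = 3.7833%
Σ(R_i − R̄_i)(R_m − R̄_m) = 426.3500  ⇒  Cov = 426.3500 / 6 = 71.0583
Σ(R_m − R̄_m)² = 263.3883  ⇒  Var(R_m) = 263.3883 / 6 = 43.8981
β = Cov / Var(R_m) = 71.0583 / 43.8981 = 1.6187
MRP = 7.86% − 3.85% = 4.01%
E(R) = R_f + β × MRP = 3.85% + 1.6187 × 4.01% = 10.34%

10.34%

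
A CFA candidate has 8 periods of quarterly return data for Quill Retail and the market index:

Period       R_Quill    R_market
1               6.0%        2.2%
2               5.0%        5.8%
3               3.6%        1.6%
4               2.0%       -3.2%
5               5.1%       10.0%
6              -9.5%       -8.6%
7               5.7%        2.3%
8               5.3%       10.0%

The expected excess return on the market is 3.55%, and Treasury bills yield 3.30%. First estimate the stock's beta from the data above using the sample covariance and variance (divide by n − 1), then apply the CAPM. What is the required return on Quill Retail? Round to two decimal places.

5.61%

Mean R_i = (6.0 + 5.0 + 3.6 + 2.0 + 5.1 − 9.5 + 5.7 + 5.3) / 8 = 2.9000%
Mean R_m = (2.2 + 5.8 + 1.6 − 3.2 + 10.0 − 8.6 + 2.3 + 10.0) / 8 = 2.5125%
Σ(R_i − R̄_i)(R_m − R̄_m) = 182.0800  ⇒  Cov = 182.0800 / 7 = 26.0114
Σ(R_m − R̄_m)² = 280.0288  ⇒  Var(R_m) = 280.0288 / 7 = 40.0041
β = Cov / Var(R_m) = 26.0114 / 40.0041 = 0.6502
E(R) = R_f + β × MRP = 3.30% + 0.6502 × 3.55% = 5.61%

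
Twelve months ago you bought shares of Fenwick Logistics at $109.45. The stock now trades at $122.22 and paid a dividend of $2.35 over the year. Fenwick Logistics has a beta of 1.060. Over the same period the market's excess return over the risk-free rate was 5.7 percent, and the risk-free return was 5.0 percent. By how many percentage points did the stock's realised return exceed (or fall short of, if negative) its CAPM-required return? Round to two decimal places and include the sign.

Realised HPR = (P1 + D1 − P0) / P0 = (122.22 + 2.35 − 109.45) / 109.45 = 15.12 / 109.45 = 13.8145%
CAPM required = R_f + β·MRP = 5.0% + 1.060 × 5.7% = 11.0420%
α = realised − required = 13.8145% − 11.0420% = +2.77%

+2.77%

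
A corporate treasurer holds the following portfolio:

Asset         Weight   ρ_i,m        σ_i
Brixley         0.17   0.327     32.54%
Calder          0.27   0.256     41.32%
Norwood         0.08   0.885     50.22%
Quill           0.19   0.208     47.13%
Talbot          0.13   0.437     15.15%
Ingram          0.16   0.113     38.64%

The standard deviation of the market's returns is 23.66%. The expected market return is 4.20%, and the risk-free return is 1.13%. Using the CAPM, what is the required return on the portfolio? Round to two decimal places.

2.64%

β_Brixley = 0.327 × 32.54% / 23.66% = 0.4497
β_Calder = 0.256 × 41.32% / 23.66% = 0.4471
β_Norwood = 0.885 × 50.22% / 23.66% = 1.8785
β_Quill = 0.208 × 47.13% / 23.66% = 0.4143
β_Talbot = 0.437 × 15.15% / 23.66% = 0.2798
β_Ingram = 0.113 × 38.64% / 23.66% = 0.1845
β_P = Σ w_i β_i = 0.17×0.4497 + 0.27×0.4471 + 0.08×1.8785 + 0.19×0.4143 + 0.13×0.2798 + 0.16×0.1845 = 0.4921
MRP = 4.20% − 1.13% = 3.07%
E(R_P) = R_f + β_P × MRP = 1.13% + 0.4921 × 3.07% = 2.64%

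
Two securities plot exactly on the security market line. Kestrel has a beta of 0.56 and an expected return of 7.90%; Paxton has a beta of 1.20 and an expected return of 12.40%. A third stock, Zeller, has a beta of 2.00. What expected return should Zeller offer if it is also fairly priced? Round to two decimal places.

18.03%

MRP (SML slope) = (12.40% − 7.90%) / (1.20 − 0.56) = 4.50% / 0.64 = 7.0313%
R_f (intercept) = 7.90% − 0.56 × 7.0313% = 3.9625%
E(R_Zeller) = R_f + β × MRP = 3.9625% + 2.00 × 7.0313% = 18.03%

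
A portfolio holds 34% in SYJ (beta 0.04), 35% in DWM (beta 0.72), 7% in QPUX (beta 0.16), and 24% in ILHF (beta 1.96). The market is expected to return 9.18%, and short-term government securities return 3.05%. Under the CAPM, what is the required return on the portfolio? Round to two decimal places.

7.63%

β_P = Σ w_i β_i = 0.34×0.04 + 0.35×0.72 + 0.07×0.16 + 0.24×1.96 = 0.7472
MRP = 9.18% − 3.05% = 6.13%
E(R_P) = R_f + β_P × MRP = 3.05% + 0.7472 × 6.13% = 7.63%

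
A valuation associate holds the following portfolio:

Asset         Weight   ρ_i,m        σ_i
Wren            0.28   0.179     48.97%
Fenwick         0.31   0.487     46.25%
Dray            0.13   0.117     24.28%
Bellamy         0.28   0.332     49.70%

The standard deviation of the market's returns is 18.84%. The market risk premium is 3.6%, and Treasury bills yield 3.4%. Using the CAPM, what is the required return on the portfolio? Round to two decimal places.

β_Wren = 0.179 × 48.97% / 18.84% = 0.4653
β_Fenwick = 0.487 × 46.25% / 18.84% = 1.1955
β_Dray = 0.117 × 24.28% / 18.84% = 0.1508
β_Bellamy = 0.332 × 49.70% / 18.84% = 0.8758
β_P = Σ w_i β_i = 0.28×0.4653 + 0.31×1.1955 + 0.13×0.1508 + 0.28×0.8758 = 0.7657
E(R_P) = R_f + β_P × MRP = 3.4% + 0.7657 × 3.6% = 6.16%

6.16%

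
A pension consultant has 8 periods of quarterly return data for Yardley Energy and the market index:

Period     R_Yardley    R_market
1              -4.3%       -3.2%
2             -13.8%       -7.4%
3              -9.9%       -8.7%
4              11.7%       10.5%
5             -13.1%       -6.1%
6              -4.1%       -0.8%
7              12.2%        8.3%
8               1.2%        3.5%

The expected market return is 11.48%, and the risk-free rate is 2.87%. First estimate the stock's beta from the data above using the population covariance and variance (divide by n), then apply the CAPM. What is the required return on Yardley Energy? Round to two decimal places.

Mean R_i = (-4.3 − 13.8 − 9.9 + 11.7 − 13.1 − 4.1 + 12.2 + 1.2) / 8 = -2.5125%
Mean R_m = (-3.2 − 7.4 − 8.7 + 10.5 − 6.1 − 0.8 + 8.3 + 3.5) / 8 = -0.4875%
Σ(R_i − R̄_i)(R_m − R̄_m) = 503.7113  ⇒  Cov = 503.7113 / 8 = 62.9639
Σ(R_m − R̄_m)² = 368.0288  ⇒  Var(R_m) = 368.0288 / 8 = 46.0036
β = Cov / Var(R_m) = 62.9639 / 46.0036 = 1.3687
MRP = 11.48% − 2.87% = 8.61%
E(R) = R_f + β × MRP = 2.87% + 1.3687 × 8.61% = 14.65%

14.65%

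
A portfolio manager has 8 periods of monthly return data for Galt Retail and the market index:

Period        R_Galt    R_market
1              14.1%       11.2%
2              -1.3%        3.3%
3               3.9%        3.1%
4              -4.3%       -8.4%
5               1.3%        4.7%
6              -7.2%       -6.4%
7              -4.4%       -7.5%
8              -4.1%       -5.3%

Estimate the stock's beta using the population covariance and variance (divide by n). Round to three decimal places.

0.853

Mean R_i = (14.1 − 1.3 + 3.9 − 4.3 + 1.3 − 7.2 − 4.4 − 4.1) / 8 = -0.2500%
Mean R_m = (11.2 + 3.3 + 3.1 − 8.4 + 4.7 − 6.4 − 7.5 − 5.3) / 8 = -0.6625%
Σ(R_i − R̄_i)(R_m − R̄_m) = 307.4350  ⇒  Cov = 307.4350 / 8 = 38.4294
Σ(R_m − R̄_m)² = 360.3788  ⇒  Var(R_m) = 360.3788 / 8 = 45.0474
β = Cov / Var(R_m) = 38.4294 / 45.0474 = 0.8531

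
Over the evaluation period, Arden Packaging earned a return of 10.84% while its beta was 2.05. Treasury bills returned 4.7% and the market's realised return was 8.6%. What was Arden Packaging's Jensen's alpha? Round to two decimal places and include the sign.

-1.86%

Market excess return = 8.6% − 4.7% = 3.90%
CAPM benchmark = R_f + β(R_m − R_f) = 4.7% + 2.05 × 3.9% = 12.6950%
α = actual − benchmark = 10.84% − 12.6950% = -1.86%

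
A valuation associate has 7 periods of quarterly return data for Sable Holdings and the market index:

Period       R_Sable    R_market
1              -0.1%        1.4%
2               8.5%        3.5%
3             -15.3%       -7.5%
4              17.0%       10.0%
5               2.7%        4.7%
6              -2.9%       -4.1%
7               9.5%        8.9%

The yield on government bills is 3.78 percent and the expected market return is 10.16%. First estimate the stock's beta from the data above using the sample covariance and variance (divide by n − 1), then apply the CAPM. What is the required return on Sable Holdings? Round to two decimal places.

13.48%

Mean R_i = (-0.1 + 8.5 − 15.3 + 17.0 + 2.7 − 2.9 + 9.5) / 7 = 2.7714%
Mean R_m = (1.4 + 3.5 − 7.5 + 10.0 + 4.7 − 4.1 + 8.9) / 7 = 2.4143%
Σ(R_i − R̄_i)(R_m − R̄_m) = 376.6529  ⇒  Cov = 376.6529 / 6 = 62.7755
Σ(R_m − R̄_m)² = 247.7686  ⇒  Var(R_m) = 247.7686 / 6 = 41.2948
β = Cov / Var(R_m) = 62.7755 / 41.2948 = 1.5202
MRP = 10.16% − 3.78% = 6.38%
E(R) = R_f + β × MRP = 3.78% + 1.5202 × 6.38% = 13.48%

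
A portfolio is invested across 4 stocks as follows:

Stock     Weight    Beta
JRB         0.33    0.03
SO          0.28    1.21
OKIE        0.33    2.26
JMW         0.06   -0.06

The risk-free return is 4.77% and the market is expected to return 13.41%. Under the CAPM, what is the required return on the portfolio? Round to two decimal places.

14.20%

β_P = Σ w_i β_i = 0.33×0.03 + 0.28×1.21 + 0.33×2.26 + 0.06×-0.06 = 1.0909
MRP = 13.41% − 4.77% = 8.64%
E(R_P) = R_f + β_P × MRP = 4.77% + 1.0909 × 8.64% = 14.20%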